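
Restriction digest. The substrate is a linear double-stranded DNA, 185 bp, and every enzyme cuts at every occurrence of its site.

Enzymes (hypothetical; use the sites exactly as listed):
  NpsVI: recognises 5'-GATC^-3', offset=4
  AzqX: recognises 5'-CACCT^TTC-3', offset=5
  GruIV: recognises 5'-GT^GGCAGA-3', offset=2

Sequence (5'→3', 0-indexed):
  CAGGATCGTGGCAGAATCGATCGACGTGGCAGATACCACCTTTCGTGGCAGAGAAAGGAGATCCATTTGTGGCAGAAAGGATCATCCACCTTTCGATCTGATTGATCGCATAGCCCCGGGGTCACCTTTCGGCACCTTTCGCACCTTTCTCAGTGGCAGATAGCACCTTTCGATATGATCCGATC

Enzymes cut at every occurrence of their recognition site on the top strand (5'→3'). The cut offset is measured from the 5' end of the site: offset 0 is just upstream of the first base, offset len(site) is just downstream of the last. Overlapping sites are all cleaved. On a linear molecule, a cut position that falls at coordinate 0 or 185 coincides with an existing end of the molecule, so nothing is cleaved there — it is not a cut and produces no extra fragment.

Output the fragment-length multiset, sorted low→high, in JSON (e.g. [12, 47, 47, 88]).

[2,5,5,5,7,7,7,8,8,9,9,10,12,13,13,14,14,17,20]

Scan for sites:
  NpsVI (GATC, off=4): starts [3, 18, 59, 79, 94, 103, 176, 181] → cuts [7, 22, 63, 83, 98, 107, 180] (position 185 is a terminus of the linear molecule — no cut)
  AzqX (CACCTTTC, off=5): starts [36, 86, 122, 132, 141, 163] → cuts [41, 91, 127, 137, 146, 168]
  GruIV (GTGGCAGA, off=2): starts [7, 25, 44, 68, 152] → cuts [9, 27, 46, 70, 154]

All cut coordinates (distinct, sorted): [7, 9, 22, 27, 41, 46, 63, 70, 83, 91, 98, 107, 127, 137, 146, 154, 168, 180]

Fragment lengths:
  [0,7): 7 bp
  [7,9): 2 bp
  [9,22): 13 bp
  [22,27): 5 bp
  [27,41): 14 bp
  [41,46): 5 bp
  [46,63): 17 bp
  [63,70): 7 bp
  [70,83): 13 bp
  [83,91): 8 bp
  [91,98): 7 bp
  [98,107): 9 bp
  [107,127): 20 bp
  [127,137): 10 bp
  [137,146): 9 bp
  [146,154): 8 bp
  [154,168): 14 bp
  [168,180): 12 bp
  [180,185): 5 bp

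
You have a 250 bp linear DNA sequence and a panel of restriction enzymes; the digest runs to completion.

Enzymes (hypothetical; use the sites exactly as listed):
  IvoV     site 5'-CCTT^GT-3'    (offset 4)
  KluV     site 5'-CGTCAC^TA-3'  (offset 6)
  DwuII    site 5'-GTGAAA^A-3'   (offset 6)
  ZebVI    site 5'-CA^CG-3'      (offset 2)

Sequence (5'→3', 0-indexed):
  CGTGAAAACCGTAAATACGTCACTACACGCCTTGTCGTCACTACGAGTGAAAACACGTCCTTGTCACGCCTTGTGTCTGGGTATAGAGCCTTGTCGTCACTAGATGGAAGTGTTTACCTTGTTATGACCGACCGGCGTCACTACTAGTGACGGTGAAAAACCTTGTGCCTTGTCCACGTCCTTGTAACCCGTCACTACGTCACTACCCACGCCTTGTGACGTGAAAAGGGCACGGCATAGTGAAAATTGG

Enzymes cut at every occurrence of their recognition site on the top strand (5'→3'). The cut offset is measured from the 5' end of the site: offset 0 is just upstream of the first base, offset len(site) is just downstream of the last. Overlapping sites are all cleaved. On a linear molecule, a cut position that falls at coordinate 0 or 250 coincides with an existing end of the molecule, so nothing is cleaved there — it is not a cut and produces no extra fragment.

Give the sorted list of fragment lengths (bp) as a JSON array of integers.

Scan for sites:
  IvoV CCTTGT/4: at [29, 58, 68, 88, 116, 160, 167, 179, 211] ⇒ [33, 62, 72, 92, 120, 164, 171, 183, 215]
  KluV CGTCACTA/6: at [17, 35, 94, 135, 189, 197] ⇒ [23, 41, 100, 141, 195, 203]
  DwuII GTGAAAA/6: at [1, 46, 152, 220, 239] ⇒ [7, 52, 158, 226, 245]
  ZebVI CACG/2: at [25, 53, 64, 174, 207, 230] ⇒ [27, 55, 66, 176, 209, 232]

Pooled cuts: [7, 23, 27, 33, 41, 52, 55, 62, 66, 72, 92, 100, 120, 141, 158, 164, 171, 176, 183, 195, 203, 209, 215, 226, 232, 245]

Fragments:
  [0,7): 7 bp
  [7,23): 16 bp
  [23,27): 4 bp
  [27,33): 6 bp
  [33,41): 8 bp
  [41,52): 11 bp
  [52,55): 3 bp
  [55,62): 7 bp
  [62,66): 4 bp
  [66,72): 6 bp
  [72,92): 20 bp
  [92,100): 8 bp
  [100,120): 20 bp
  [120,141): 21 bp
  [141,158): 17 bp
  [158,164): 6 bp
  [164,171): 7 bp
  [171,176): 5 bp
  [176,183): 7 bp
  [183,195): 12 bp
  [195,203): 8 bp
  [203,209): 6 bp
  [209,215): 6 bp
  [215,226): 11 bp
  [226,232): 6 bp
  [232,245): 13 bp
  [245,250): 5 bp

[3,4,4,5,5,6,6,6,6,6,6,7,7,7,7,8,8,8,11,11,12,13,16,17,20,20,21]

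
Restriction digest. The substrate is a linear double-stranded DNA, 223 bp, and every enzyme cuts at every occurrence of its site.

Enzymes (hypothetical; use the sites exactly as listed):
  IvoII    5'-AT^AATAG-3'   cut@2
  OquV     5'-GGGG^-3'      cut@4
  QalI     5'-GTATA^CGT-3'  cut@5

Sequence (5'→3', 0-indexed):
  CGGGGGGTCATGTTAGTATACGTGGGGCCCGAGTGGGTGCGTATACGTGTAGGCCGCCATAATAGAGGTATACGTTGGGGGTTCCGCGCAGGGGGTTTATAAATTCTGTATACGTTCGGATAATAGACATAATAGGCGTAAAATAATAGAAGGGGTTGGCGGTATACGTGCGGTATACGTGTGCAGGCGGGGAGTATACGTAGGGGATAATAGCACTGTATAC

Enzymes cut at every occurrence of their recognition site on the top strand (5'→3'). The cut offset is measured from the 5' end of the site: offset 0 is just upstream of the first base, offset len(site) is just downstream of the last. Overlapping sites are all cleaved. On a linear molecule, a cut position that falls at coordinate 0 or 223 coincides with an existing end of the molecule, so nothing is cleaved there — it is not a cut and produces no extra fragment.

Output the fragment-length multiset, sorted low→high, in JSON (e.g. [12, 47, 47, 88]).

Per-enzyme occurrences:
  IvoII ATAATAG/2: at [58, 119, 128, 142, 206] ⇒ [60, 121, 130, 144, 208]
  OquV GGGG/4: at [1, 2, 3, 23, 76, 77, 90, 91, 151, 188, 202] ⇒ [5, 6, 7, 27, 80, 81, 94, 95, 155, 192, 206]
  QalI GTATACGT/5: at [15, 40, 67, 107, 161, 172, 193] ⇒ [20, 45, 72, 112, 166, 177, 198]

Pooled cuts: [5, 6, 7, 20, 27, 45, 60, 72, 80, 81, 94, 95, 112, 121, 130, 144, 155, 166, 177, 192, 198, 206, 208]

Fragment lengths:
  [0,5): 5 bp
  [5,6): 1 bp
  [6,7): 1 bp
  [7,20): 13 bp
  [20,27): 7 bp
  [27,45): 18 bp
  [45,60): 15 bp
  [60,72): 12 bp
  [72,80): 8 bp
  [80,81): 1 bp
  [81,94): 13 bp
  [94,95): 1 bp
  [95,112): 17 bp
  [112,121): 9 bp
  [121,130): 9 bp
  [130,144): 14 bp
  [144,155): 11 bp
  [155,166): 11 bp
  [166,177): 11 bp
  [177,192): 15 bp
  [192,198): 6 bp
  [198,206): 8 bp
  [206,208): 2 bp
  [208,223): 15 bp

[1,1,1,1,2,5,6,7,8,8,9,9,11,11,11,12,13,13,14,15,15,15,17,18]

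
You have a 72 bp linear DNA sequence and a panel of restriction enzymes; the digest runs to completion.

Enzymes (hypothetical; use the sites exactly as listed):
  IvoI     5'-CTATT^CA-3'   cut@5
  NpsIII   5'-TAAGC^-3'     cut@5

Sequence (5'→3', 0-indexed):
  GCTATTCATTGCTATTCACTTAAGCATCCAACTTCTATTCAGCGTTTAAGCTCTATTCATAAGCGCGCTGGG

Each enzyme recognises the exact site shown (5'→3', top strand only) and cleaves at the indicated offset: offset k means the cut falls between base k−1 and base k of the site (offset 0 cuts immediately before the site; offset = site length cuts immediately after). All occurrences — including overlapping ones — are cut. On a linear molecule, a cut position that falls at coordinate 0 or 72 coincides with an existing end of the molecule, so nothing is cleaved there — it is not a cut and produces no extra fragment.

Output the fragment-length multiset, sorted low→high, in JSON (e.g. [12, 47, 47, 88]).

Per-enzyme occurrences:
  IvoI CTATTCA/5: at [1, 11, 34, 52] ⇒ [6, 16, 39, 57]
  NpsIII TAAGC/5: at [20, 46, 59] ⇒ [25, 51, 64]

All cut coordinates (distinct, sorted): [6, 16, 25, 39, 51, 57, 64]

Fragment lengths:
  [0,6): 6 bp
  [6,16): 10 bp
  [16,25): 9 bp
  [25,39): 14 bp
  [39,51): 12 bp
  [51,57): 6 bp
  [57,64): 7 bp
  [64,72): 8 bp

[6,6,7,8,9,10,12,14]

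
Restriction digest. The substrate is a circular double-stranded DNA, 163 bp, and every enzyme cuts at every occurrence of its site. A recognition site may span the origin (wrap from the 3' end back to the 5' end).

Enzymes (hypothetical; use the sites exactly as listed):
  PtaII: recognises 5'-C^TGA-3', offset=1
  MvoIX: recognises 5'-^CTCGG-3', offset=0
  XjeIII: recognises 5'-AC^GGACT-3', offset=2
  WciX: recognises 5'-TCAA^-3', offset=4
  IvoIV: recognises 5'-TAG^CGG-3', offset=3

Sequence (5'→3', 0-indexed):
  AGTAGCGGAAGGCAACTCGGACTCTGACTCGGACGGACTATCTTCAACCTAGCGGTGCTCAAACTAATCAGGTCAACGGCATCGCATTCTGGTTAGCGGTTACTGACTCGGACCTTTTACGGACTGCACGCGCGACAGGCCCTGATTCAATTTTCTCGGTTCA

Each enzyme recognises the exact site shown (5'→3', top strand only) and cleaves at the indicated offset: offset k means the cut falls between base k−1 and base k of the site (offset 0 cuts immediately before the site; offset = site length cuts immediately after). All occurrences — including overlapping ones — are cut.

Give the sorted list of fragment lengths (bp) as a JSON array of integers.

Scan for sites:
  PtaII CTGA/1: at [23, 102, 141] ⇒ [24, 103, 142]
  MvoIX CTCGG/0: at [15, 27, 106, 154] ⇒ [15, 27, 106, 154]
  XjeIII ACGGACT/2: at [32, 118] ⇒ [34, 120]
  WciX TCAA/4: at [43, 58, 72, 146, 160] ⇒ [1, 47, 62, 76, 150]
  IvoIV TAGCGG/3: at [2, 49, 93] ⇒ [5, 52, 96]

All cut coordinates (distinct, sorted): [1, 5, 15, 24, 27, 34, 47, 52, 62, 76, 96, 103, 106, 120, 142, 150, 154]

Fragment lengths:
  1→5: 4 bp
  5→15: 10 bp
  15→24: 9 bp
  24→27: 3 bp
  27→34: 7 bp
  34→47: 13 bp
  47→52: 5 bp
  52→62: 10 bp
  62→76: 14 bp
  76→96: 20 bp
  96→103: 7 bp
  103→106: 3 bp
  106→120: 14 bp
  120→142: 22 bp
  142→150: 8 bp
  150→154: 4 bp
  154→1 (wrap): 163-154+1 = 10 bp

[3,3,4,4,5,7,7,8,9,10,10,10,13,14,14,20,22]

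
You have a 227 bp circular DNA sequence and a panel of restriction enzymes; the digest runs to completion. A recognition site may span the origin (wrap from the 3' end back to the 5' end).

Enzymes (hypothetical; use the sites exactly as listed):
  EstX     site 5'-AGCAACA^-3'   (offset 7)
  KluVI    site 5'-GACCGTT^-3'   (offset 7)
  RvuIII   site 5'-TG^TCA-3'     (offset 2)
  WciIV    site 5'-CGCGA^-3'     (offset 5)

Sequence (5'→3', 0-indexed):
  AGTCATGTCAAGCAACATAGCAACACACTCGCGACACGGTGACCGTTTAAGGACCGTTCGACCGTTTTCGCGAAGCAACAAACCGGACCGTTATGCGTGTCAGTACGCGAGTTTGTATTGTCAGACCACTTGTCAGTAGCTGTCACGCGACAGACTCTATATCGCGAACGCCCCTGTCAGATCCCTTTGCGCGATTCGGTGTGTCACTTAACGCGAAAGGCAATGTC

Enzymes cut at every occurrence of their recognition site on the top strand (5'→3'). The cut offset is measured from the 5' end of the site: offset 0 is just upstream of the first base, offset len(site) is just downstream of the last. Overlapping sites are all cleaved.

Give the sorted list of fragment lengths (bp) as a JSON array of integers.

Site scan:
  EstX (AGCAACA, off=7): starts [10, 18, 73] → cuts [17, 25, 80]
  KluVI (GACCGTT, off=7): starts [40, 51, 59, 85] → cuts [47, 58, 66, 92]
  RvuIII (TGTCA, off=2): starts [5, 97, 118, 130, 140, 174, 201, 223] → cuts [7, 99, 120, 132, 142, 176, 203, 225]
  WciIV (CGCGA, off=5): starts [29, 68, 105, 145, 162, 189, 211] → cuts [34, 73, 110, 150, 167, 194, 216]

Pooled cuts: [7, 17, 25, 34, 47, 58, 66, 73, 80, 92, 99, 110, 120, 132, 142, 150, 167, 176, 194, 203, 216, 225]

Fragment lengths:
  7→17: 10 bp
  17→25: 8 bp
  25→34: 9 bp
  34→47: 13 bp
  47→58: 11 bp
  58→66: 8 bp
  66→73: 7 bp
  73→80: 7 bp
  80→92: 12 bp
  92→99: 7 bp
  99→110: 11 bp
  110→120: 10 bp
  120→132: 12 bp
  132→142: 10 bp
  142→150: 8 bp
  150→167: 17 bp
  167→176: 9 bp
  176→194: 18 bp
  194→203: 9 bp
  203→216: 13 bp
  216→225: 9 bp
  225→7 (wrap): 227-225+7 = 9 bp

[7,7,7,8,8,8,9,9,9,9,9,10,10,10,11,11,12,12,13,13,17,18]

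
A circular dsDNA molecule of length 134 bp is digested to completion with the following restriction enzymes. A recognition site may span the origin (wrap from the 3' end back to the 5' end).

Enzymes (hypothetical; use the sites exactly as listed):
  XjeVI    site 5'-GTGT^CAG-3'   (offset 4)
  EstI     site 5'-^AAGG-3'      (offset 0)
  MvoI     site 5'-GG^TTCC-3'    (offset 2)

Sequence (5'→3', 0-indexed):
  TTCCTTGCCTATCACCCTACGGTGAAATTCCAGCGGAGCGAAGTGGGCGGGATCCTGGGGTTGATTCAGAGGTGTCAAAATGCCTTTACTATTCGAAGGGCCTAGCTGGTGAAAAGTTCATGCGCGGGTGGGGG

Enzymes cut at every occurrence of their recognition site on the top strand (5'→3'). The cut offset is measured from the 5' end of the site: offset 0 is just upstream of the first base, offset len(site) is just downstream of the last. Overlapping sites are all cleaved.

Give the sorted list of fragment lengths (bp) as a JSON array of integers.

[39,95]

Per-enzyme occurrences:
  XjeVI (GTGTCAG, off=4): no sites
  EstI AAGG/0: at [95] ⇒ [95]
  MvoI GGTTCC/2: at [132] ⇒ [0]

All cut coordinates (distinct, sorted): [0, 95]

Fragments:
  0→95: 95 bp
  95→0 (wrap): 134-95+0 = 39 bp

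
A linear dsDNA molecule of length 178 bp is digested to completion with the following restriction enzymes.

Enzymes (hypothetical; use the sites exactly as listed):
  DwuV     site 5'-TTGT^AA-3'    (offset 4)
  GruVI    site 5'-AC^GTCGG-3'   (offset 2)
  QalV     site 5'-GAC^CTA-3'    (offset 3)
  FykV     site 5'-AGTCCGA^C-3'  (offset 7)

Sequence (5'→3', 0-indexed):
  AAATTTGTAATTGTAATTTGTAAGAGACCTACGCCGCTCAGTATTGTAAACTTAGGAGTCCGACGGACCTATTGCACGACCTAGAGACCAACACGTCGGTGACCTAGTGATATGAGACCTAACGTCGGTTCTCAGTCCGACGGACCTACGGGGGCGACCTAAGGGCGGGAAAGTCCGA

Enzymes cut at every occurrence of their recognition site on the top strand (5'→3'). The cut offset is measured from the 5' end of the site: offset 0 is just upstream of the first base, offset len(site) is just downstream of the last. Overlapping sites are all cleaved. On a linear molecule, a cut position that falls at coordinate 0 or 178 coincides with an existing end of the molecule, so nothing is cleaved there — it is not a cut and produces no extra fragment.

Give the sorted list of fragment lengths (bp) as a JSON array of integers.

Scan for sites:
  DwuV TTGTAA/4: at [4, 10, 17, 43] ⇒ [8, 14, 21, 47]
  GruVI ACGTCGG/2: at [92, 121] ⇒ [94, 123]
  QalV GACCTA/3: at [25, 65, 77, 100, 115, 142, 155] ⇒ [28, 68, 80, 103, 118, 145, 158]
  FykV AGTCCGAC/7: at [56, 133] ⇒ [63, 140]

Pooled cuts: [8, 14, 21, 28, 47, 63, 68, 80, 94, 103, 118, 123, 140, 145, 158]

Fragment lengths:
  [0,8): 8 bp
  [8,14): 6 bp
  [14,21): 7 bp
  [21,28): 7 bp
  [28,47): 19 bp
  [47,63): 16 bp
  [63,68): 5 bp
  [68,80): 12 bp
  [80,94): 14 bp
  [94,103): 9 bp
  [103,118): 15 bp
  [118,123): 5 bp
  [123,140): 17 bp
  [140,145): 5 bp
  [145,158): 13 bp
  [158,178): 20 bp

[5,5,5,6,7,7,8,9,12,13,14,15,16,17,19,20]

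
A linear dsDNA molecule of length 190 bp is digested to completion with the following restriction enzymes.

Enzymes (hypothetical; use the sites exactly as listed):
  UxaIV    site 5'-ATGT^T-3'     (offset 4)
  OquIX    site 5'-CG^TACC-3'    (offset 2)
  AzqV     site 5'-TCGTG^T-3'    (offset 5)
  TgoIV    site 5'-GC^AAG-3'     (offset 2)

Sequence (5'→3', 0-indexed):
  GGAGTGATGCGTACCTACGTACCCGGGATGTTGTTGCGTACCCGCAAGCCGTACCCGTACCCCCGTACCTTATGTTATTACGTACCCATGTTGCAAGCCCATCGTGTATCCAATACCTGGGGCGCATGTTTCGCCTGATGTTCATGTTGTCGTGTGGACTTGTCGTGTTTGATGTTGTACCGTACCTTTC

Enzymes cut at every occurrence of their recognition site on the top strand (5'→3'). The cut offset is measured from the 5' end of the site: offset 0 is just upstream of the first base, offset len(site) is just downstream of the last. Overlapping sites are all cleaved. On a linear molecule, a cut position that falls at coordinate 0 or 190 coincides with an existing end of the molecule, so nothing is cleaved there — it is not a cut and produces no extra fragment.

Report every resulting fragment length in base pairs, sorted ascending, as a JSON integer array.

[3,6,6,6,7,7,7,7,7,8,8,8,8,9,10,11,12,12,12,13,23]

Scan for sites:
  UxaIV ATGTT/4: at [27, 71, 87, 125, 137, 143, 171] ⇒ [31, 75, 91, 129, 141, 147, 175]
  OquIX CGTACC/2: at [9, 17, 36, 49, 55, 63, 80, 180] ⇒ [11, 19, 38, 51, 57, 65, 82, 182]
  AzqV TCGTGT/5: at [101, 149, 162] ⇒ [106, 154, 167]
  TgoIV GCAAG/2: at [43, 92] ⇒ [45, 94]

All cut coordinates (distinct, sorted): [11, 19, 31, 38, 45, 51, 57, 65, 75, 82, 91, 94, 106, 129, 141, 147, 154, 167, 175, 182]

Fragment lengths:
  [0,11): 11 bp
  [11,19): 8 bp
  [19,31): 12 bp
  [31,38): 7 bp
  [38,45): 7 bp
  [45,51): 6 bp
  [51,57): 6 bp
  [57,65): 8 bp
  [65,75): 10 bp
  [75,82): 7 bp
  [82,91): 9 bp
  [91,94): 3 bp
  [94,106): 12 bp
  [106,129): 23 bp
  [129,141): 12 bp
  [141,147): 6 bp
  [147,154): 7 bp
  [154,167): 13 bp
  [167,175): 8 bp
  [175,182): 7 bp
  [182,190): 8 bp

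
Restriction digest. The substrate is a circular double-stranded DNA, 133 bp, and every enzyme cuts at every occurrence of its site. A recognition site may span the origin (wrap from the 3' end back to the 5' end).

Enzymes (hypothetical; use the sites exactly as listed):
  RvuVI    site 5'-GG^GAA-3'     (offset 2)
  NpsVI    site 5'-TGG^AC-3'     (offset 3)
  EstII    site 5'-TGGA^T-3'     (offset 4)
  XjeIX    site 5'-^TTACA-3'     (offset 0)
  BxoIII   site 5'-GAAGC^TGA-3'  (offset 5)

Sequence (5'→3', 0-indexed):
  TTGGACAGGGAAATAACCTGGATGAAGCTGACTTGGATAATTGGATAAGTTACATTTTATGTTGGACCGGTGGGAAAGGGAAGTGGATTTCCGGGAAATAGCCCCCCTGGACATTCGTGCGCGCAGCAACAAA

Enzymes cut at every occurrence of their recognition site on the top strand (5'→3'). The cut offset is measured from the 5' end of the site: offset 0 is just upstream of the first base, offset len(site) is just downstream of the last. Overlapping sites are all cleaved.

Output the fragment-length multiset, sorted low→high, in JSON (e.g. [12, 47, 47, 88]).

Scan for sites:
  RvuVI (GGGAA, off=2): starts [7, 71, 77, 92] → cuts [9, 73, 79, 94]
  NpsVI (TGGAC, off=3): starts [1, 62, 107] → cuts [4, 65, 110]
  EstII (TGGAT, off=4): starts [18, 33, 41, 83] → cuts [22, 37, 45, 87]
  XjeIX (TTACA, off=0): starts [49] → cuts [49]
  BxoIII (GAAGCTGA, off=5): starts [23] → cuts [28]

Pooled cuts: [4, 9, 22, 28, 37, 45, 49, 65, 73, 79, 87, 94, 110]

Fragments:
  4→9: 5 bp
  9→22: 13 bp
  22→28: 6 bp
  28→37: 9 bp
  37→45: 8 bp
  45→49: 4 bp
  49→65: 16 bp
  65→73: 8 bp
  73→79: 6 bp
  79→87: 8 bp
  87→94: 7 bp
  94→110: 16 bp
  110→4 (wrap): 133-110+4 = 27 bp

[4,5,6,6,7,8,8,8,9,13,16,16,27]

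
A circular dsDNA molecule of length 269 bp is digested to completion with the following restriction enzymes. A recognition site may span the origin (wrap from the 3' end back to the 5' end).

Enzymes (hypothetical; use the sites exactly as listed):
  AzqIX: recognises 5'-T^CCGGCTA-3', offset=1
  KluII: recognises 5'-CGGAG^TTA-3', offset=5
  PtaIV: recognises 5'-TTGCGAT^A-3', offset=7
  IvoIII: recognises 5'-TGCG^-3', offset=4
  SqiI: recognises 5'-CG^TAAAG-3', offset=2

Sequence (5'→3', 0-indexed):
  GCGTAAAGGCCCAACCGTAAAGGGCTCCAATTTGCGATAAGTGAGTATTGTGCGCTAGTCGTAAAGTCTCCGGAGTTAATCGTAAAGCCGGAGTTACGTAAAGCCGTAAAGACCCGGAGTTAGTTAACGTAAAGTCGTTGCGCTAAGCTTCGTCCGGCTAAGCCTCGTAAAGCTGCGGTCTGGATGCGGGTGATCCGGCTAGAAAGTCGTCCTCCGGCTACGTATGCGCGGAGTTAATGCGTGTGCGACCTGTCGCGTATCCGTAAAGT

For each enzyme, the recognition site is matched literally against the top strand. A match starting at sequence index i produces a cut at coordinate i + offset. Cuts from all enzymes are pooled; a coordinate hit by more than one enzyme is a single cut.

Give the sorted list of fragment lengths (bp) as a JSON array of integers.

[2,5,5,6,6,7,7,8,8,9,10,10,11,11,11,13,13,14,14,14,15,16,16,19,19]

Scan for sites:
  AzqIX TCCGGCTA/1: at [152, 193, 212] ⇒ [153, 194, 213]
  KluII CGGAGTTA/5: at [70, 88, 114, 228] ⇒ [75, 93, 119, 233]
  PtaIV TTGCGATA/7: at [31] ⇒ [38]
  IvoIII TGCG/4: at [32, 50, 138, 173, 184, 224, 237, 243, 268] ⇒ [3, 36, 54, 142, 177, 188, 228, 241, 247]
  SqiI CGTAAAG/2: at [1, 15, 59, 80, 96, 104, 127, 165, 261] ⇒ [3, 17, 61, 82, 98, 106, 129, 167, 263]

Pooled cuts: [3, 17, 36, 38, 54, 61, 75, 82, 93, 98, 106, 119, 129, 142, 153, 167, 177, 188, 194, 213, 228, 233, 241, 247, 263]

Fragments:
  3→17: 14 bp
  17→36: 19 bp
  36→38: 2 bp
  38→54: 16 bp
  54→61: 7 bp
  61→75: 14 bp
  75→82: 7 bp
  82→93: 11 bp
  93→98: 5 bp
  98→106: 8 bp
  106→119: 13 bp
  119→129: 10 bp
  129→142: 13 bp
  142→153: 11 bp
  153→167: 14 bp
  167→177: 10 bp
  177→188: 11 bp
  188→194: 6 bp
  194→213: 19 bp
  213→228: 15 bp
  228→233: 5 bp
  233→241: 8 bp
  241→247: 6 bp
  247→263: 16 bp
  263→3 (wrap): 269-263+3 = 9 bp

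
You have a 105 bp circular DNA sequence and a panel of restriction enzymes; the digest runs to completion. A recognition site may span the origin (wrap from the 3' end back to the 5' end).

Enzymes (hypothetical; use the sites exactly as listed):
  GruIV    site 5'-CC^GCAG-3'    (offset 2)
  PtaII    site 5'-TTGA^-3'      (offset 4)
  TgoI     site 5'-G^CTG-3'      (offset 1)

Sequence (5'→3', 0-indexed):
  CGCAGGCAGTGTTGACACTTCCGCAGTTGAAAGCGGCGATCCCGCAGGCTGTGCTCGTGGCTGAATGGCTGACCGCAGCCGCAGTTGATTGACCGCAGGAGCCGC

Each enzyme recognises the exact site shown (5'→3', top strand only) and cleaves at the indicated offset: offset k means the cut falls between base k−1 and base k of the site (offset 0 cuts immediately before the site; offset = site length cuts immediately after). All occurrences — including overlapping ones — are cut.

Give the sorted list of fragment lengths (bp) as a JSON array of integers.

[2,4,5,6,6,7,8,8,8,12,12,13,14]

Per-enzyme occurrences:
  GruIV (CCGCAG, off=2): starts [20, 41, 72, 78, 92, 104] → cuts [1, 22, 43, 74, 80, 94]
  PtaII (TTGA, off=4): starts [11, 26, 84, 88] → cuts [15, 30, 88, 92]
  TgoI (GCTG, off=1): starts [47, 59, 67] → cuts [48, 60, 68]

Pooled cuts: [1, 15, 22, 30, 43, 48, 60, 68, 74, 80, 88, 92, 94]

Fragments:
  1→15: 14 bp
  15→22: 7 bp
  22→30: 8 bp
  30→43: 13 bp
  43→48: 5 bp
  48→60: 12 bp
  60→68: 8 bp
  68→74: 6 bp
  74→80: 6 bp
  80→88: 8 bp
  88→92: 4 bp
  92→94: 2 bp
  94→1 (wrap): 105-94+1 = 12 bp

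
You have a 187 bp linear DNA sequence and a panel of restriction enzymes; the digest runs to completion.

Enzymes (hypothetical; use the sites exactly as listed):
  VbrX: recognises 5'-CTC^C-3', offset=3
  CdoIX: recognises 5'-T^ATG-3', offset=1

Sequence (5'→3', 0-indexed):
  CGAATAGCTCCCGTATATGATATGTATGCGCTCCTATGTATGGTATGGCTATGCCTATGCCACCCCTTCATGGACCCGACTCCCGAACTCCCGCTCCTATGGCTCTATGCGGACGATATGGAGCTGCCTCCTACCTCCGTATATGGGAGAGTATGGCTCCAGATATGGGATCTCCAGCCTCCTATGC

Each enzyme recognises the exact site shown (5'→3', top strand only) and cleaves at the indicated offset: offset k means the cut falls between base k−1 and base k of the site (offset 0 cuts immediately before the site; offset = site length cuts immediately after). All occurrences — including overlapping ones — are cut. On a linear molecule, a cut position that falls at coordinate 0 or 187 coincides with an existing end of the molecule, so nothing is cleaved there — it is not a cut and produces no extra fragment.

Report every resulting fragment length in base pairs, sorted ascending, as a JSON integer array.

Site scan:
  VbrX CTCC/3: at [7, 30, 79, 87, 93, 127, 134, 156, 171, 178] ⇒ [10, 33, 82, 90, 96, 130, 137, 159, 174, 181]
  CdoIX TATG/1: at [15, 20, 24, 34, 38, 43, 49, 55, 97, 105, 116, 141, 151, 163, 182] ⇒ [16, 21, 25, 35, 39, 44, 50, 56, 98, 106, 117, 142, 152, 164, 183]

All cut coordinates (distinct, sorted): [10, 16, 21, 25, 33, 35, 39, 44, 50, 56, 82, 90, 96, 98, 106, 117, 130, 137, 142, 152, 159, 164, 174, 181, 183]

Fragments:
  [0,10): 10 bp
  [10,16): 6 bp
  [16,21): 5 bp
  [21,25): 4 bp
  [25,33): 8 bp
  [33,35): 2 bp
  [35,39): 4 bp
  [39,44): 5 bp
  [44,50): 6 bp
  [50,56): 6 bp
  [56,82): 26 bp
  [82,90): 8 bp
  [90,96): 6 bp
  [96,98): 2 bp
  [98,106): 8 bp
  [106,117): 11 bp
  [117,130): 13 bp
  [130,137): 7 bp
  [137,142): 5 bp
  [142,152): 10 bp
  [152,159): 7 bp
  [159,164): 5 bp
  [164,174): 10 bp
  [174,181): 7 bp
  [181,183): 2 bp
  [183,187): 4 bp

[2,2,2,4,4,4,5,5,5,5,6,6,6,6,7,7,7,8,8,8,10,10,10,11,13,26]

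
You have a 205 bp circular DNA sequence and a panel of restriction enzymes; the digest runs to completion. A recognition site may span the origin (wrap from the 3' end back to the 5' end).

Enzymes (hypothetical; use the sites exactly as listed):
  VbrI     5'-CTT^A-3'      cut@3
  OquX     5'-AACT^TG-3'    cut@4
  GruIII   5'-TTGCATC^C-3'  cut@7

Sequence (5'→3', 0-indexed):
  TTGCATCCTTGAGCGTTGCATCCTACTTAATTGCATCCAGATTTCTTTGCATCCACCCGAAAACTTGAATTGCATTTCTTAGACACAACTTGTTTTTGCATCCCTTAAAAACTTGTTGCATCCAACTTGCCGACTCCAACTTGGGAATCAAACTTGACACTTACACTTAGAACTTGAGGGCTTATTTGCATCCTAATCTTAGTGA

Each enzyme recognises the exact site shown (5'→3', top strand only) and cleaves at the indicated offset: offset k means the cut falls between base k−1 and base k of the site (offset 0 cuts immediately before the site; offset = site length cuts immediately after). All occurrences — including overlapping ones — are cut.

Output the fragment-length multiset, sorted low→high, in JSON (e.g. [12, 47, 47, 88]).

Scan for sites:
  VbrI (CTTA, off=3): starts [25, 77, 103, 159, 165, 180, 197] → cuts [28, 80, 106, 162, 168, 183, 200]
  OquX (AACTTG, off=4): starts [61, 86, 109, 123, 137, 150, 170] → cuts [65, 90, 113, 127, 141, 154, 174]
  GruIII (TTGCATCC, off=7): starts [0, 15, 30, 46, 95, 115, 185] → cuts [7, 22, 37, 53, 102, 122, 192]

All cut coordinates (distinct, sorted): [7, 22, 28, 37, 53, 65, 80, 90, 102, 106, 113, 122, 127, 141, 154, 162, 168, 174, 183, 192, 200]

Fragment lengths:
  7→22: 15 bp
  22→28: 6 bp
  28→37: 9 bp
  37→53: 16 bp
  53→65: 12 bp
  65→80: 15 bp
  80→90: 10 bp
  90→102: 12 bp
  102→106: 4 bp
  106→113: 7 bp
  113→122: 9 bp
  122→127: 5 bp
  127→141: 14 bp
  141→154: 13 bp
  154→162: 8 bp
  162→168: 6 bp
  168→174: 6 bp
  174→183: 9 bp
  183→192: 9 bp
  192→200: 8 bp
  200→7 (wrap): 205-200+7 = 12 bp

[4,5,6,6,6,7,8,8,9,9,9,9,10,12,12,12,13,14,15,15,16]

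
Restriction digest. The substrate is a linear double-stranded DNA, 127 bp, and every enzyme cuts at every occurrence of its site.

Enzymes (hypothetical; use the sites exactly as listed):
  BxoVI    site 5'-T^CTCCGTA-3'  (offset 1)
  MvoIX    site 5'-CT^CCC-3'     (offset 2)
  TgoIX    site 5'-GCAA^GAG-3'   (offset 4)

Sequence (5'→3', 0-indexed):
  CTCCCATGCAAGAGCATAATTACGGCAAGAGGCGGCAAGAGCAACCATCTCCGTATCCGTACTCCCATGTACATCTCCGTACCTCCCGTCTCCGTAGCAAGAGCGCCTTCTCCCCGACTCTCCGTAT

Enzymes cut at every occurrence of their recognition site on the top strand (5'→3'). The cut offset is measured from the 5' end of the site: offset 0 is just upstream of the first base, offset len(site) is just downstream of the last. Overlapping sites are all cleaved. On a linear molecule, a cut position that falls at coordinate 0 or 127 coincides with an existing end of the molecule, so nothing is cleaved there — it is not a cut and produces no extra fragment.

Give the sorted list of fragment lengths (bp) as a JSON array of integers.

Scan for sites:
  BxoVI (TCTCCGTA, off=1): starts [47, 73, 88, 118] → cuts [48, 74, 89, 119]
  MvoIX (CTCCC, off=2): starts [0, 61, 82, 109] → cuts [2, 63, 84, 111]
  TgoIX (GCAAGAG, off=4): starts [7, 24, 34, 96] → cuts [11, 28, 38, 100]

Pooled cuts: [2, 11, 28, 38, 48, 63, 74, 84, 89, 100, 111, 119]

Fragments:
  [0,2): 2 bp
  [2,11): 9 bp
  [11,28): 17 bp
  [28,38): 10 bp
  [38,48): 10 bp
  [48,63): 15 bp
  [63,74): 11 bp
  [74,84): 10 bp
  [84,89): 5 bp
  [89,100): 11 bp
  [100,111): 11 bp
  [111,119): 8 bp
  [119,127): 8 bp

[2,5,8,8,9,10,10,10,11,11,11,15,17]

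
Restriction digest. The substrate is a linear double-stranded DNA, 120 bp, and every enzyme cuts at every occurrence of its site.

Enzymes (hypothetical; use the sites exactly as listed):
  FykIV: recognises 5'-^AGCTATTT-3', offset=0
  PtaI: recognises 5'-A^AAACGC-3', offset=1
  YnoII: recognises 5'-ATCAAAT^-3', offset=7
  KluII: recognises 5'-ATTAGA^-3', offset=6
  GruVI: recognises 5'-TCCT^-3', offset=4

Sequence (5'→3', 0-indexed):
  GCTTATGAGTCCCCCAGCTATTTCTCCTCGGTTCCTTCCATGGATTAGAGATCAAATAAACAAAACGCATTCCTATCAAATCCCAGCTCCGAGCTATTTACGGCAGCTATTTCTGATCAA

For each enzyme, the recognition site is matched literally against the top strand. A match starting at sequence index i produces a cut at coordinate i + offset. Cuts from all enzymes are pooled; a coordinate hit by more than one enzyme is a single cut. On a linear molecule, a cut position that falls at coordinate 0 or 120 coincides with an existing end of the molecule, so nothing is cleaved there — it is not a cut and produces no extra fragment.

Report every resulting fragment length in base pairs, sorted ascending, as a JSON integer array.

Scan for sites:
  FykIV AGCTATTT/0: at [15, 91, 104] ⇒ [15, 91, 104]
  PtaI AAAACGC/1: at [61] ⇒ [62]
  YnoII ATCAAAT/7: at [50, 74] ⇒ [57, 81]
  KluII ATTAGA/6: at [43] ⇒ [49]
  GruVI TCCT/4: at [24, 32, 70] ⇒ [28, 36, 74]

All cut coordinates (distinct, sorted): [15, 28, 36, 49, 57, 62, 74, 81, 91, 104]

Fragments:
  [0,15): 15 bp
  [15,28): 13 bp
  [28,36): 8 bp
  [36,49): 13 bp
  [49,57): 8 bp
  [57,62): 5 bp
  [62,74): 12 bp
  [74,81): 7 bp
  [81,91): 10 bp
  [91,104): 13 bp
  [104,120): 16 bp

[5,7,8,8,10,12,13,13,13,15,16]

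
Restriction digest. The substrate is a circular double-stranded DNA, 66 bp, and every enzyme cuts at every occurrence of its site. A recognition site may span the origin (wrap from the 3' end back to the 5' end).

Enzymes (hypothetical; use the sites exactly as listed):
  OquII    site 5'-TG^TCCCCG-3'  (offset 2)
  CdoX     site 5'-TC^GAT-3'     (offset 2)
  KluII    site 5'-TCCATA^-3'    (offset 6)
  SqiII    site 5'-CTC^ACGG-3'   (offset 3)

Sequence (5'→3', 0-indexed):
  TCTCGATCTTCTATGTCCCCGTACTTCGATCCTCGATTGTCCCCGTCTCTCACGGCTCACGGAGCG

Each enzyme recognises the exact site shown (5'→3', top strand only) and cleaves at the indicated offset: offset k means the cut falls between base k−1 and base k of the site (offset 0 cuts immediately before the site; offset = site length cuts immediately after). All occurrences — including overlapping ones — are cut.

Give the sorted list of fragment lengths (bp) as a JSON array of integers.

[5,7,7,11,12,12,12]

Per-enzyme occurrences:
  OquII (TGTCCCCG, off=2): starts [13, 37] → cuts [15, 39]
  CdoX (TCGAT, off=2): starts [2, 25, 32] → cuts [4, 27, 34]
  KluII (TCCATA, off=6): no sites
  SqiII (CTCACGG, off=3): starts [48, 55] → cuts [51, 58]

Pooled cuts: [4, 15, 27, 34, 39, 51, 58]

Fragments:
  4→15: 11 bp
  15→27: 12 bp
  27→34: 7 bp
  34→39: 5 bp
  39→51: 12 bp
  51→58: 7 bp
  58→4 (wrap): 66-58+4 = 12 bp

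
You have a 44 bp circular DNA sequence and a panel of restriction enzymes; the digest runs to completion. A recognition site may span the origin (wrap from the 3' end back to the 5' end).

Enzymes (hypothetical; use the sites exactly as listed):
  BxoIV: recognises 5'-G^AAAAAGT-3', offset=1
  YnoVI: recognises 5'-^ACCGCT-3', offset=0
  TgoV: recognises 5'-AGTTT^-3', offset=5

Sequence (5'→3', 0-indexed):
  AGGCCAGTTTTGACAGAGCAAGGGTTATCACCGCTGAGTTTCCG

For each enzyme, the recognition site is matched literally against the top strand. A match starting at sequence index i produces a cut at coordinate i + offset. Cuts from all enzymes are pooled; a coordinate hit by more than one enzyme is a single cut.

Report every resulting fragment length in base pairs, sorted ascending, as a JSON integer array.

Site scan:
  BxoIV (GAAAAAGT, off=1): no sites
  YnoVI ACCGCT/0: at [29] ⇒ [29]
  TgoV AGTTT/5: at [5, 36] ⇒ [10, 41]

Pooled cuts: [10, 29, 41]

Fragments:
  10→29: 19 bp
  29→41: 12 bp
  41→10 (wrap): 44-41+10 = 13 bp

[12,13,19]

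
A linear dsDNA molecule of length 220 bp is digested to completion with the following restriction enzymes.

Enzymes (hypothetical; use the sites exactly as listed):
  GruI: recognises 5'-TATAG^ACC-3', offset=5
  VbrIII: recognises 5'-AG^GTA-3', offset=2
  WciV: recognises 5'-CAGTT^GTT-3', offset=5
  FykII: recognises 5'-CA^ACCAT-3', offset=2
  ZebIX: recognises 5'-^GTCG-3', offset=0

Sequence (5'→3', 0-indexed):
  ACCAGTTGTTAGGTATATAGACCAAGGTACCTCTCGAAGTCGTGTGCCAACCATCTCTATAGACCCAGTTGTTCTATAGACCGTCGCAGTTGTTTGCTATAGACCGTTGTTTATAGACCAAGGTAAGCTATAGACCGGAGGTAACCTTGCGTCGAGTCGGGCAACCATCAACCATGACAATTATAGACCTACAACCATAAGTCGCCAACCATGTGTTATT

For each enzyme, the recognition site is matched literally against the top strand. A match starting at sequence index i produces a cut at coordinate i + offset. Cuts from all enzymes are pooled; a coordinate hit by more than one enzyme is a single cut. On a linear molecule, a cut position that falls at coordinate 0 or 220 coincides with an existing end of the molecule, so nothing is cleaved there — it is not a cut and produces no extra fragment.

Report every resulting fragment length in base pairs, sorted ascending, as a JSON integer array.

[3,5,5,6,6,7,7,7,7,7,7,8,8,8,9,9,10,11,11,11,12,13,13,14,16]

Site scan:
  GruI (TATAGACC, off=5): starts [15, 57, 74, 97, 111, 128, 181] → cuts [20, 62, 79, 102, 116, 133, 186]
  VbrIII (AGGTA, off=2): starts [10, 24, 120, 138] → cuts [12, 26, 122, 140]
  WciV (CAGTTGTT, off=5): starts [2, 65, 86] → cuts [7, 70, 91]
  FykII (CAACCAT, off=2): starts [47, 161, 168, 191, 205] → cuts [49, 163, 170, 193, 207]
  ZebIX (GTCG, off=0): starts [38, 82, 150, 155, 200] → cuts [38, 82, 150, 155, 200]

Pooled cuts: [7, 12, 20, 26, 38, 49, 62, 70, 79, 82, 91, 102, 116, 122, 133, 140, 150, 155, 163, 170, 186, 193, 200, 207]

Fragments:
  [0,7): 7 bp
  [7,12): 5 bp
  [12,20): 8 bp
  [20,26): 6 bp
  [26,38): 12 bp
  [38,49): 11 bp
  [49,62): 13 bp
  [62,70): 8 bp
  [70,79): 9 bp
  [79,82): 3 bp
  [82,91): 9 bp
  [91,102): 11 bp
  [102,116): 14 bp
  [116,122): 6 bp
  [122,133): 11 bp
  [133,140): 7 bp
  [140,150): 10 bp
  [150,155): 5 bp
  [155,163): 8 bp
  [163,170): 7 bp
  [170,186): 16 bp
  [186,193): 7 bp
  [193,200): 7 bp
  [200,207): 7 bp
  [207,220): 13 bp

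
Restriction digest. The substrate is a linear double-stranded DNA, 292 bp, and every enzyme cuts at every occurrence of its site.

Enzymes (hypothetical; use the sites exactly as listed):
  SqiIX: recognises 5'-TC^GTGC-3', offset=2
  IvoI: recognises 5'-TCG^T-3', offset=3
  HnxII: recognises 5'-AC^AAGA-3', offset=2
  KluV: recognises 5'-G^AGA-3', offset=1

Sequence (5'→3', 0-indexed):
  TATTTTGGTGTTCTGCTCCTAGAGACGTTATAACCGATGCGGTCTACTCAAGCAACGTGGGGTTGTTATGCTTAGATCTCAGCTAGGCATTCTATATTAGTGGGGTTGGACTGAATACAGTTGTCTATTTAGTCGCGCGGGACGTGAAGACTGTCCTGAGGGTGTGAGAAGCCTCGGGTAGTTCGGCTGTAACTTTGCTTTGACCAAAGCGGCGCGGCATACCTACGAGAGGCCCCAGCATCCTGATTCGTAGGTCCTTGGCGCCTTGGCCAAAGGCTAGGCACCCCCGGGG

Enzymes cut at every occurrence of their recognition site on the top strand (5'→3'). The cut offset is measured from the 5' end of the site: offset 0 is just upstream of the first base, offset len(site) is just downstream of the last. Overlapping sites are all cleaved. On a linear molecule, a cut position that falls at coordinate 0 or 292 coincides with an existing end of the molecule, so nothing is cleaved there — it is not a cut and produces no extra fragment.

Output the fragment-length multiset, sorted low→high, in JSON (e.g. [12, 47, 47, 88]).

Per-enzyme occurrences:
  SqiIX (TCGTGC, off=2): no sites
  IvoI (TCGT, off=3): starts [247] → cuts [250]
  HnxII (ACAAGA, off=2): no sites
  KluV (GAGA, off=1): starts [21, 165, 226] → cuts [22, 166, 227]

Pooled cuts: [22, 166, 227, 250]

Fragment lengths:
  [0,22): 22 bp
  [22,166): 144 bp
  [166,227): 61 bp
  [227,250): 23 bp
  [250,292): 42 bp

[22,23,42,61,144]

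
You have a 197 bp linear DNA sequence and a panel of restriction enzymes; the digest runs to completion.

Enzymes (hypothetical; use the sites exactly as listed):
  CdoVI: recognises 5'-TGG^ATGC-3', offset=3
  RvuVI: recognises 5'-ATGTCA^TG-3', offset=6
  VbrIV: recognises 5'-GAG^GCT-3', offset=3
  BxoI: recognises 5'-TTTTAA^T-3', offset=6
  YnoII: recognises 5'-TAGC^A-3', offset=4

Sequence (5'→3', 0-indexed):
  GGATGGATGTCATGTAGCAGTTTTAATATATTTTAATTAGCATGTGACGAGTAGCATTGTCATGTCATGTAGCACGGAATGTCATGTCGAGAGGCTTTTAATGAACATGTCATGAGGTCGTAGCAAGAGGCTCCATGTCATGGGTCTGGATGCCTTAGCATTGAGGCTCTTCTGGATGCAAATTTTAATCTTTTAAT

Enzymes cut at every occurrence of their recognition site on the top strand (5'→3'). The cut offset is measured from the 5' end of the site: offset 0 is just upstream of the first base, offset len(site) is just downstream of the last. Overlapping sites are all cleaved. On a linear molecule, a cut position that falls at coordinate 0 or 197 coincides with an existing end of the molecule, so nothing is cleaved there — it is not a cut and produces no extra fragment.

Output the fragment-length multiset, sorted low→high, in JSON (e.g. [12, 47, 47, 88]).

Scan for sites:
  CdoVI TGGATGC/3: at [146, 172] ⇒ [149, 175]
  RvuVI ATGTCATG/6: at [6, 61, 78, 106, 134] ⇒ [12, 67, 84, 112, 140]
  VbrIV GAGGCT/3: at [90, 126, 162] ⇒ [93, 129, 165]
  BxoI TTTTAAT/6: at [20, 30, 95, 182, 190] ⇒ [26, 36, 101, 188, 196]
  YnoII TAGCA/4: at [14, 37, 51, 69, 120, 155] ⇒ [18, 41, 55, 73, 124, 159]

Pooled cuts: [12, 18, 26, 36, 41, 55, 67, 73, 84, 93, 101, 112, 124, 129, 140, 149, 159, 165, 175, 188, 196]

Fragments:
  [0,12): 12 bp
  [12,18): 6 bp
  [18,26): 8 bp
  [26,36): 10 bp
  [36,41): 5 bp
  [41,55): 14 bp
  [55,67): 12 bp
  [67,73): 6 bp
  [73,84): 11 bp
  [84,93): 9 bp
  [93,101): 8 bp
  [101,112): 11 bp
  [112,124): 12 bp
  [124,129): 5 bp
  [129,140): 11 bp
  [140,149): 9 bp
  [149,159): 10 bp
  [159,165): 6 bp
  [165,175): 10 bp
  [175,188): 13 bp
  [188,196): 8 bp
  [196,197): 1 bp

[1,5,5,6,6,6,8,8,8,9,9,10,10,10,11,11,11,12,12,12,13,14]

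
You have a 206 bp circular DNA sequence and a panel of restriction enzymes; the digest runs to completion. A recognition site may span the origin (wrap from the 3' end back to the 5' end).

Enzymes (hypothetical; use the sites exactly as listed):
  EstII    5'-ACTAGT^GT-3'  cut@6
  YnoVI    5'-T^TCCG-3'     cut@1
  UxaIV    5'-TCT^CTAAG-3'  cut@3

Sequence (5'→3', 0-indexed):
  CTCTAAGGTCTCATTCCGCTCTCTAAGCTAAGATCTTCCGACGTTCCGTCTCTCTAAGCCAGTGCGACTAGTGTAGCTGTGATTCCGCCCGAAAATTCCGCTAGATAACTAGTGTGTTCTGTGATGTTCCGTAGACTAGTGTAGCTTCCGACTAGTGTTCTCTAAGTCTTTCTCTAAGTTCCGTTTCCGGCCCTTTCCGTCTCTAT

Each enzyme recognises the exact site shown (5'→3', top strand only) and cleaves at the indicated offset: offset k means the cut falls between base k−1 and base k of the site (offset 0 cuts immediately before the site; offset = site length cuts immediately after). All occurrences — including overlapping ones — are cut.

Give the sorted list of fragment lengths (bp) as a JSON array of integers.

[5,6,6,6,8,8,9,10,10,11,12,12,13,13,13,14,14,17,19]

Per-enzyme occurrences:
  EstII ACTAGTGT/6: at [66, 107, 134, 150] ⇒ [72, 113, 140, 156]
  YnoVI TTCCG/1: at [13, 35, 43, 82, 95, 126, 145, 178, 184, 194] ⇒ [14, 36, 44, 83, 96, 127, 146, 179, 185, 195]
  UxaIV TCTCTAAG/3: at [19, 50, 158, 170, 205] ⇒ [2, 22, 53, 161, 173]

All cut coordinates (distinct, sorted): [2, 14, 22, 36, 44, 53, 72, 83, 96, 113, 127, 140, 146, 156, 161, 173, 179, 185, 195]

Fragments:
  2→14: 12 bp
  14→22: 8 bp
  22→36: 14 bp
  36→44: 8 bp
  44→53: 9 bp
  53→72: 19 bp
  72→83: 11 bp
  83→96: 13 bp
  96→113: 17 bp
  113→127: 14 bp
  127→140: 13 bp
  140→146: 6 bp
  146→156: 10 bp
  156→161: 5 bp
  161→173: 12 bp
  173→179: 6 bp
  179→185: 6 bp
  185→195: 10 bp
  195→2 (wrap): 206-195+2 = 13 bp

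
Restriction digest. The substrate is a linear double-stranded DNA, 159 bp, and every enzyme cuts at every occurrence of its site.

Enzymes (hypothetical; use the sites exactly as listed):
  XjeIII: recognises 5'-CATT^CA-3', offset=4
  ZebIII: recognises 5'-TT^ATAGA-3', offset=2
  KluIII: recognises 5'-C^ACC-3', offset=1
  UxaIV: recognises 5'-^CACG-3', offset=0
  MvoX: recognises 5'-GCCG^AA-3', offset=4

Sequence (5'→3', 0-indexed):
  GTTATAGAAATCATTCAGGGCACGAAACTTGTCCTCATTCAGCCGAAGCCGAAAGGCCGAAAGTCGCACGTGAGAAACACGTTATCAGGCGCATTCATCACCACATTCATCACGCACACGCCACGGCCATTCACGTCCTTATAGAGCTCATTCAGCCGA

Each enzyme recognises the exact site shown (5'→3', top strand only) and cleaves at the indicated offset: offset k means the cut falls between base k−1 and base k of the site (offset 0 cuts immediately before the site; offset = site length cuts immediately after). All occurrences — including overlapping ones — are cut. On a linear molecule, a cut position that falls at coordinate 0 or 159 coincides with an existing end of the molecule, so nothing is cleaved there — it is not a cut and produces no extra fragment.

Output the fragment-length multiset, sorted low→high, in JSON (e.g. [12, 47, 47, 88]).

[3,3,4,5,5,6,6,6,7,7,8,8,9,10,11,12,12,18,19]

Per-enzyme occurrences:
  XjeIII (CATTCA, off=4): starts [11, 35, 91, 103, 127, 148] → cuts [15, 39, 95, 107, 131, 152]
  ZebIII (TTATAGA, off=2): starts [1, 138] → cuts [3, 140]
  KluIII (CACC, off=1): starts [98] → cuts [99]
  UxaIV (CACG, off=0): starts [20, 66, 77, 110, 116, 121, 131] → cuts [20, 66, 77, 110, 116, 121, 131]
  MvoX (GCCGAA, off=4): starts [41, 47, 55] → cuts [45, 51, 59]

All cut coordinates (distinct, sorted): [3, 15, 20, 39, 45, 51, 59, 66, 77, 95, 99, 107, 110, 116, 121, 131, 140, 152]

Fragments:
  [0,3): 3 bp
  [3,15): 12 bp
  [15,20): 5 bp
  [20,39): 19 bp
  [39,45): 6 bp
  [45,51): 6 bp
  [51,59): 8 bp
  [59,66): 7 bp
  [66,77): 11 bp
  [77,95): 18 bp
  [95,99): 4 bp
  [99,107): 8 bp
  [107,110): 3 bp
  [110,116): 6 bp
  [116,121): 5 bp
  [121,131): 10 bp
  [131,140): 9 bp
  [140,152): 12 bp
  [152,159): 7 bp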